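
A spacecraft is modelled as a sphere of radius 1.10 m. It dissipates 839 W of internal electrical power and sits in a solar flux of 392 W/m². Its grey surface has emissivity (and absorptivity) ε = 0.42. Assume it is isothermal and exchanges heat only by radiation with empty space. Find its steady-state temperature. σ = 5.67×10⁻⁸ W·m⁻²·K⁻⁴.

T ≈ 252 K

At steady state, absorbed solar power + internal power = radiated power.
Absorbed: α·S·A_cross = 0.42·392·3.801 = 625.9 W (cross-section πr²).
Total input = 625.9 + 839 = 1465 W.
Radiated: εσ·A_surf·T⁴ with A_surf = 4πr² = 15.21 m².
T⁴ = 1465/(0.42·5.67×10⁻⁸·15.21) = 4.045×10⁹ K⁴.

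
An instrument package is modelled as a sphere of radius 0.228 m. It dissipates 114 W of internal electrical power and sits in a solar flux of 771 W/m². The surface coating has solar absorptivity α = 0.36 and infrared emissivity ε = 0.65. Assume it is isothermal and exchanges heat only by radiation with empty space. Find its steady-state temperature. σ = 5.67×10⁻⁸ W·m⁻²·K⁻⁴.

T ≈ 285 K

At steady state, absorbed solar power + internal power = radiated power.
Absorbed: α·S·A_cross = 0.36·771·0.1633 = 45.33 W (cross-section πr²).
Total input = 45.33 + 114 = 159.3 W.
Radiated: εσ·A_surf·T⁴ with A_surf = 4πr² = 0.6533 m².
T⁴ = 159.3/(0.65·5.67×10⁻⁸·0.6533) = 6.618×10⁹ K⁴.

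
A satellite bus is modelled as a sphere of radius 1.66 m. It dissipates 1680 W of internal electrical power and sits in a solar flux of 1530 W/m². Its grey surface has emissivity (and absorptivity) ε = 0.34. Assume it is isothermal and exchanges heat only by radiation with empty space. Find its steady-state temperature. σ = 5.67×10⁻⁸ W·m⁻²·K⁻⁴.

At steady state, absorbed solar power + internal power = radiated power.
Absorbed: α·S·A_cross = 0.34·1530·8.657 = 4503 W (cross-section πr²).
Total input = 4503 + 1680 = 6183 W.
Radiated: εσ·A_surf·T⁴ with A_surf = 4πr² = 34.63 m².
T⁴ = 6183/(0.34·5.67×10⁻⁸·34.63) = 9.263×10⁹ K⁴.

T ≈ 310 K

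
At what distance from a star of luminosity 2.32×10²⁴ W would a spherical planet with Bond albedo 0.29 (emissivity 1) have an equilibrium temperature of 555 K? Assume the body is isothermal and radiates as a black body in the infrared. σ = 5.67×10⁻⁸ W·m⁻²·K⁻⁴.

d ≈ 2.47×10⁹ m

For an isothermal black-emitting sphere, (1−a)S·πr² = σ·4πr²·T⁴ ⇒ S = 4σT⁴/(1−a).
S = 4·5.67×10⁻⁸·(555)⁴/0.710 = 30310 W/m².
Flux falls as S = L/(4πd²), so d = √(L/(4πS)) = √(2.32×10²⁴/(4π·30310)).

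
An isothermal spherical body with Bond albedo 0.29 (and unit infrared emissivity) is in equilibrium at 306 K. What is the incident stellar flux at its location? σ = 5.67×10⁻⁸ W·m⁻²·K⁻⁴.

S ≈ 2800 W/m²

(1−a)S·πr² = σ·4πr²·T⁴ ⇒ S = 4σT⁴/(1−a).
S = 4·5.67×10⁻⁸·8.768×10⁹/0.710.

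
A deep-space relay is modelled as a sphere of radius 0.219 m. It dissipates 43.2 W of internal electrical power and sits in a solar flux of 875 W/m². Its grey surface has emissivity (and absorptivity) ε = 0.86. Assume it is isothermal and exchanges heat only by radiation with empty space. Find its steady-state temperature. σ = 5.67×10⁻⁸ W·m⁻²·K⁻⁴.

At steady state, absorbed solar power + internal power = radiated power.
Absorbed: α·S·A_cross = 0.86·875·0.1507 = 113.4 W (cross-section πr²).
Total input = 113.4 + 43.2 = 156.6 W.
Radiated: εσ·A_surf·T⁴ with A_surf = 4πr² = 0.6027 m².
T⁴ = 156.6/(0.86·5.67×10⁻⁸·0.6027) = 5.328×10⁹ K⁴.

T ≈ 270 K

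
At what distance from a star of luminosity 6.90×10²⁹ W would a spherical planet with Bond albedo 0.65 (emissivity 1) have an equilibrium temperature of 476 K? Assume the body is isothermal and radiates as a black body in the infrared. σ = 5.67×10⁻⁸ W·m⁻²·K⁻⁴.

For an isothermal black-emitting sphere, (1−a)S·πr² = σ·4πr²·T⁴ ⇒ S = 4σT⁴/(1−a).
S = 4·5.67×10⁻⁸·(476)⁴/0.350 = 33270 W/m².
Flux falls as S = L/(4πd²), so d = √(L/(4πS)) = √(6.90×10²⁹/(4π·33270)).

d ≈ 1.28×10¹² m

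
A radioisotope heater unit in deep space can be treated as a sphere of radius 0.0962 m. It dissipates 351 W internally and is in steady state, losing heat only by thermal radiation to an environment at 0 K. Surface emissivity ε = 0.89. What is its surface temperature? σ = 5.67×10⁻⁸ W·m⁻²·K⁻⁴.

T ≈ 495 K

Steady state: internal power = radiated power, P = εσA T⁴.
Radiating area A = 4πr² = 0.1163 m².
T⁴ = P/(εσA) = 351/(0.89·5.67×10⁻⁸·0.1163) = 5.981×10¹⁰ K⁴.
T = (5.981×10¹⁰)^(1/4).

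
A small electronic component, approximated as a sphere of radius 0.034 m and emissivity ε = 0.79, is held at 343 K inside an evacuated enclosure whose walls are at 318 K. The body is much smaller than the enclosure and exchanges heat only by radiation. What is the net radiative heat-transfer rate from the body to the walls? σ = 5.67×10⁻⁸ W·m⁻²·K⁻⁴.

P_net ≈ 2.35 W

For a small grey body in a large enclosure: P_net = εσA(T_body⁴ − T_wall⁴).
A = 4πr² = 0.01453 m²; T_body⁴ − T_wall⁴ = 1.384×10¹⁰ − 1.023×10¹⁰ = 3.615×10⁹ K⁴.
|P_net| = 0.79·5.67×10⁻⁸·0.01453·3.615×10⁹.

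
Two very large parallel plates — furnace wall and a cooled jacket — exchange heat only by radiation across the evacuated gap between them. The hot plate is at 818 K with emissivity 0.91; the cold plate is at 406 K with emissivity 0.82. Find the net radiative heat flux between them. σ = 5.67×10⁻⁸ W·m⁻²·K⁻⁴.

q ≈ 18100 W/m²

For two infinite grey parallel plates, q = σ(T₁⁴ − T₂⁴)/(1/ε₁ + 1/ε₂ − 1).
T₁⁴ − T₂⁴ = 4.477×10¹¹ − 2.717×10¹⁰ = 4.206×10¹¹ K⁴.
1/ε₁ + 1/ε₂ − 1 = 1.099 + 1.220 − 1 = 1.318.
q = 5.67×10⁻⁸ × 4.206×10¹¹ / 1.318.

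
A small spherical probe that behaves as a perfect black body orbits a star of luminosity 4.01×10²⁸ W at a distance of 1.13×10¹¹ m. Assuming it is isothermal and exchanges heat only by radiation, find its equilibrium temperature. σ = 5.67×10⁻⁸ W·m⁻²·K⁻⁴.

First find the stellar flux at distance d: S = L/(4πd²) = 4.01×10²⁸/(4π·(1.13×10¹¹)²) = 2.499×10⁵ W/m².
For an isothermal sphere, absorbed (1−a)S·πr² = emitted σ·4πr²·T⁴, so T⁴ = (1−a)S/(4σ).
T⁴ = 1.00·2.499×10⁵/(4·5.67×10⁻⁸) = 1.102×10¹² K⁴.

T ≈ 1020 K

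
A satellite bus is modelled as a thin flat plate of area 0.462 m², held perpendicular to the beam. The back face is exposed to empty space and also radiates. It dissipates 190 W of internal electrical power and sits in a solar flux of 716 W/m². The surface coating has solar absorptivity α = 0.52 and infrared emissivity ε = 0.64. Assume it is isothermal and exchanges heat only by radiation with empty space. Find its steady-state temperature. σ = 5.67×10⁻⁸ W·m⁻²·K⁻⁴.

At steady state, absorbed solar power + internal power = radiated power.
Absorbed: α·S·A_cross = 0.52·716·0.4620 = 172.0 W (cross-section A).
Total input = 172.0 + 190 = 362.0 W.
Radiated: εσ·A_surf·T⁴ with A_surf = 2A = 0.9240 m².
T⁴ = 362.0/(0.64·5.67×10⁻⁸·0.9240) = 1.080×10¹⁰ K⁴.

T ≈ 322 K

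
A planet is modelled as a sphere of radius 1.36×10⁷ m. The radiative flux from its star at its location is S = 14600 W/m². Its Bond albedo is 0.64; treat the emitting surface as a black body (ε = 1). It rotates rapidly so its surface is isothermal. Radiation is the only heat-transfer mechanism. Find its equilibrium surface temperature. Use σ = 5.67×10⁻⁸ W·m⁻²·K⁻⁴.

At equilibrium, absorbed power = emitted power.
Absorbing cross-section = πr² = 5.811×10¹⁴ m²; emitting surface = 4πr² = 2.324×10¹⁵ m² (ratio 4).
(1−a)S·A_cross = εσ·A_surf·T⁴  ⇒  T⁴ = (1−a)S/(4σ).
T⁴ = 0.360·14600/(4·5.67×10⁻⁸) = 2.317×10¹⁰ K⁴.
T = (2.317×10¹⁰)^(1/4).

T ≈ 390 K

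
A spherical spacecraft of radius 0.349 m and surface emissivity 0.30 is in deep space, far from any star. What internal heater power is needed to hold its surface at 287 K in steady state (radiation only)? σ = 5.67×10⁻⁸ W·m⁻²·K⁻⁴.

P = εσ·4πr²·T⁴.
4πr² = 1.531 m²; T⁴ = 6.785×10⁹ K⁴.
P = 0.30·5.67×10⁻⁸·1.531·6.785×10⁹.

P ≈ 177 W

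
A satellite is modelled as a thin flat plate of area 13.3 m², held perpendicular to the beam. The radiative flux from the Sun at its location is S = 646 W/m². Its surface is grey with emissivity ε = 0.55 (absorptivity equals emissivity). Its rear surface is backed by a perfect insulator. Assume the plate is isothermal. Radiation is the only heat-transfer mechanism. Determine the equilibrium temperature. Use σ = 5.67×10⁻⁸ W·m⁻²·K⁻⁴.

At equilibrium, absorbed power = emitted power.
Absorbing cross-section = A = 13.30 m²; emitting surface = A = 13.30 m² (ratio 1).
εS·A_cross = εσ·A_surf·T⁴  ⇒  T⁴ = S/(1σ)   (ε cancels).
T⁴ = 646/(1·5.67×10⁻⁸) = 1.139×10¹⁰ K⁴.
T = (1.139×10¹⁰)^(1/4).

T ≈ 327 K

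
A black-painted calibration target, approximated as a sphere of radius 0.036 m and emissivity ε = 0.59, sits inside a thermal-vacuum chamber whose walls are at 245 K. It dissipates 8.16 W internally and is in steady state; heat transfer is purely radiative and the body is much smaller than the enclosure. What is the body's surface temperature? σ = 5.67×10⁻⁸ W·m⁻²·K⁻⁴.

T ≈ 369 K

For a small grey body in a large enclosure, net radiated power = εσA(T⁴ − T_w⁴).
Steady state: P = εσA(T⁴ − T_w⁴) with A = 4πr² = 0.01629 m².
T⁴ = P/(εσA) + T_w⁴ = 8.16/(0.59·5.67×10⁻⁸·0.01629) + (245)⁴
    = 1.498×10¹⁰ + 3.603×10⁹ = 1.858×10¹⁰ K⁴.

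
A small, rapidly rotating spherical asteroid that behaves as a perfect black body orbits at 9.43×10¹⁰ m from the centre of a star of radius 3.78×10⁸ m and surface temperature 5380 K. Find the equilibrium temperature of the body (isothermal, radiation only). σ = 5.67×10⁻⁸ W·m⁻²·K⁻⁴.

The star's surface emits σT_*⁴; at distance d the flux is S = σT_*⁴(R_*/d)².
S = 5.67×10⁻⁸·(5380)⁴·(3.78×10⁸/9.43×10¹⁰)² = 763.3 W/m².
For an isothermal sphere T⁴ = (1−a)S/(4σ) = 3.365×10⁹ K⁴.

T ≈ 241 K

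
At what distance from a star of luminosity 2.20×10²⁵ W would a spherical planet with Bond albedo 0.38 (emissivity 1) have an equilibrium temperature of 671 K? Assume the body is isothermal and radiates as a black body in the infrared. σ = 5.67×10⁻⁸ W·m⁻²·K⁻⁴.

d ≈ 4.86×10⁹ m

For an isothermal black-emitting sphere, (1−a)S·πr² = σ·4πr²·T⁴ ⇒ S = 4σT⁴/(1−a).
S = 4·5.67×10⁻⁸·(671)⁴/0.620 = 74160 W/m².
Flux falls as S = L/(4πd²), so d = √(L/(4πS)) = √(2.20×10²⁵/(4π·74160)).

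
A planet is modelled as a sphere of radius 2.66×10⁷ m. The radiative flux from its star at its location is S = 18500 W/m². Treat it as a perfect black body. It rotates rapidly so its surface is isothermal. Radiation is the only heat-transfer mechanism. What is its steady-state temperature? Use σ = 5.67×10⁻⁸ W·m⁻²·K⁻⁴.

T ≈ 534 K

At equilibrium, absorbed power = emitted power.
Absorbing cross-section = πr² = 2.223×10¹⁵ m²; emitting surface = 4πr² = 8.891×10¹⁵ m² (ratio 4).
S·A_cross = εσ·A_surf·T⁴  ⇒  T⁴ = S/(4σ).
T⁴ = 1.00·18500/(4·5.67×10⁻⁸) = 8.157×10¹⁰ K⁴.
T = (8.157×10¹⁰)^(1/4).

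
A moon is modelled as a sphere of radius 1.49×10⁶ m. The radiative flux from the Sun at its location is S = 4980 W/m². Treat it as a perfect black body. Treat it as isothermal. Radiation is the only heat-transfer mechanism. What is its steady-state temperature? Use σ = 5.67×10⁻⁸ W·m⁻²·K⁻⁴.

At equilibrium, absorbed power = emitted power.
Absorbing cross-section = πr² = 6.975×10¹² m²; emitting surface = 4πr² = 2.790×10¹³ m² (ratio 4).
S·A_cross = εσ·A_surf·T⁴  ⇒  T⁴ = S/(4σ).
T⁴ = 1.00·4980/(4·5.67×10⁻⁸) = 2.196×10¹⁰ K⁴.
T = (2.196×10¹⁰)^(1/4).

T ≈ 385 K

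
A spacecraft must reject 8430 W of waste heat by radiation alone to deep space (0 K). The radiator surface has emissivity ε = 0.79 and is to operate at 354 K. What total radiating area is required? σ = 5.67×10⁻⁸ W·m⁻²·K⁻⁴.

P = εσA T⁴ ⇒ A = P/(εσT⁴).
T⁴ = 1.570×10¹⁰ K⁴.
A = 8430/(0.79 × 5.67×10⁻⁸ × 1.570×10¹⁰).

A ≈ 12.0 m²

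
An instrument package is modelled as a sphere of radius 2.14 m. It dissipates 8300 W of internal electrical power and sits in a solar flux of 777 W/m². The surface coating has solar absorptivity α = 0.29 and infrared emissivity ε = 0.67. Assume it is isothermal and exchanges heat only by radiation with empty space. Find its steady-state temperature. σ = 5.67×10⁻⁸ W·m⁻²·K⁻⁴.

At steady state, absorbed solar power + internal power = radiated power.
Absorbed: α·S·A_cross = 0.29·777·14.39 = 3242 W (cross-section πr²).
Total input = 3242 + 8300 = 11540 W.
Radiated: εσ·A_surf·T⁴ with A_surf = 4πr² = 57.55 m².
T⁴ = 11540/(0.67·5.67×10⁻⁸·57.55) = 5.279×10⁹ K⁴.

T ≈ 270 K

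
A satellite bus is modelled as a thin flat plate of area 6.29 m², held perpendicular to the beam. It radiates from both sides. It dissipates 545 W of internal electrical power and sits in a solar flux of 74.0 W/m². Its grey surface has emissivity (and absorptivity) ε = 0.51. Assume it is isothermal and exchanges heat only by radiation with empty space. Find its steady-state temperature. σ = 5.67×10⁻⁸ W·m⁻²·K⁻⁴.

At steady state, absorbed solar power + internal power = radiated power.
Absorbed: α·S·A_cross = 0.51·74.0·6.290 = 237.4 W (cross-section A).
Total input = 237.4 + 545 = 782.4 W.
Radiated: εσ·A_surf·T⁴ with A_surf = 2A = 12.58 m².
T⁴ = 782.4/(0.51·5.67×10⁻⁸·12.58) = 2.151×10⁹ K⁴.

T ≈ 215 K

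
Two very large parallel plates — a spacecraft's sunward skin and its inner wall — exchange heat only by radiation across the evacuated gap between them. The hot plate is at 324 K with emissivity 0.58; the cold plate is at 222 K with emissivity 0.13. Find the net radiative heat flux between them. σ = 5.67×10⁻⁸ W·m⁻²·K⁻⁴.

For two infinite grey parallel plates, q = σ(T₁⁴ − T₂⁴)/(1/ε₁ + 1/ε₂ − 1).
T₁⁴ − T₂⁴ = 1.102×10¹⁰ − 2.429×10⁹ = 8.591×10⁹ K⁴.
1/ε₁ + 1/ε₂ − 1 = 1.724 + 7.692 − 1 = 8.416.
q = 5.67×10⁻⁸ × 8.591×10⁹ / 8.416.

q ≈ 57.9 W/m²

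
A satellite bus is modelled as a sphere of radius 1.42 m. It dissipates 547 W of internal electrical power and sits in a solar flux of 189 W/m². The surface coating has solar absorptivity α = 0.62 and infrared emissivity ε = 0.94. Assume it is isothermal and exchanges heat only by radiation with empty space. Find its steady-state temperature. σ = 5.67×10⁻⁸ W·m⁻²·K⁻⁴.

At steady state, absorbed solar power + internal power = radiated power.
Absorbed: α·S·A_cross = 0.62·189·6.335 = 742.3 W (cross-section πr²).
Total input = 742.3 + 547 = 1289 W.
Radiated: εσ·A_surf·T⁴ with A_surf = 4πr² = 25.34 m².
T⁴ = 1289/(0.94·5.67×10⁻⁸·25.34) = 9.547×10⁸ K⁴.

T ≈ 176 K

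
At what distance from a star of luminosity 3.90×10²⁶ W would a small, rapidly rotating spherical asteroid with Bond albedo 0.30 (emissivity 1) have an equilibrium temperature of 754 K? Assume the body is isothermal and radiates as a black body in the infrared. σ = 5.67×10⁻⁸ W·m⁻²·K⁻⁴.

For an isothermal black-emitting sphere, (1−a)S·πr² = σ·4πr²·T⁴ ⇒ S = 4σT⁴/(1−a).
S = 4·5.67×10⁻⁸·(754)⁴/0.700 = 1.047×10⁵ W/m².
Flux falls as S = L/(4πd²), so d = √(L/(4πS)) = √(3.90×10²⁶/(4π·1.047×10⁵)).

d ≈ 1.72×10¹⁰ m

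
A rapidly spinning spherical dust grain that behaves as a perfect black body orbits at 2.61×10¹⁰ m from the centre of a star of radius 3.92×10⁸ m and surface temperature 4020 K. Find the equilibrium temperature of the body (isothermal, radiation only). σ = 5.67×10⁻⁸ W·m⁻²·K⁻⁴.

T ≈ 348 K

The star's surface emits σT_*⁴; at distance d the flux is S = σT_*⁴(R_*/d)².
S = 5.67×10⁻⁸·(4020)⁴·(3.92×10⁸/2.61×10¹⁰)² = 3340 W/m².
For an isothermal sphere T⁴ = (1−a)S/(4σ) = 1.473×10¹⁰ K⁴.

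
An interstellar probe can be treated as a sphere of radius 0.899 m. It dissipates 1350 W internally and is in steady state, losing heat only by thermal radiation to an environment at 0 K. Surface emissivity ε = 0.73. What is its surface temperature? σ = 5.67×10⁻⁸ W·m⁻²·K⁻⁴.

T ≈ 238 K

Steady state: internal power = radiated power, P = εσA T⁴.
Radiating area A = 4πr² = 10.16 m².
T⁴ = P/(εσA) = 1350/(0.73·5.67×10⁻⁸·10.16) = 3.211×10⁹ K⁴.
T = (3.211×10⁹)^(1/4).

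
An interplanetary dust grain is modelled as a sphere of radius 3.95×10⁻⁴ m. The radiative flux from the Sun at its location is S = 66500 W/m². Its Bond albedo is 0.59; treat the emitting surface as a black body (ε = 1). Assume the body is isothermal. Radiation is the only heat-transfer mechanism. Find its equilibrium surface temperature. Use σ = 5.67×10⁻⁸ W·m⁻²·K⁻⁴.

At equilibrium, absorbed power = emitted power.
Absorbing cross-section = πr² = 4.902×10⁻⁷ m²; emitting surface = 4πr² = 1.961×10⁻⁶ m² (ratio 4).
(1−a)S·A_cross = εσ·A_surf·T⁴  ⇒  T⁴ = (1−a)S/(4σ).
T⁴ = 0.410·66500/(4·5.67×10⁻⁸) = 1.202×10¹¹ K⁴.
T = (1.202×10¹¹)^(1/4).

T ≈ 589 K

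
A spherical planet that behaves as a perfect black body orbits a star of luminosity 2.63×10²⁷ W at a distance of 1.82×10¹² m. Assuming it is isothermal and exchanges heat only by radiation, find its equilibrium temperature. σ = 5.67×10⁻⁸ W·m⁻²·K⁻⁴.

T ≈ 129 K

First find the stellar flux at distance d: S = L/(4πd²) = 2.63×10²⁷/(4π·(1.82×10¹²)²) = 63.18 W/m².
For an isothermal sphere, absorbed (1−a)S·πr² = emitted σ·4πr²·T⁴, so T⁴ = (1−a)S/(4σ).
T⁴ = 1.00·63.18/(4·5.67×10⁻⁸) = 2.786×10⁸ K⁴.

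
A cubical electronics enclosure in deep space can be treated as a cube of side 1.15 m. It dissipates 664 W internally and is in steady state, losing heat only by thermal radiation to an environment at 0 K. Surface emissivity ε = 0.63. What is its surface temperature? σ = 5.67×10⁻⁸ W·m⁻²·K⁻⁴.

Steady state: internal power = radiated power, P = εσA T⁴.
Radiating area A = 6L² = 7.935 m².
T⁴ = P/(εσA) = 664/(0.63·5.67×10⁻⁸·7.935) = 2.343×10⁹ K⁴.
T = (2.343×10⁹)^(1/4).

T ≈ 220 K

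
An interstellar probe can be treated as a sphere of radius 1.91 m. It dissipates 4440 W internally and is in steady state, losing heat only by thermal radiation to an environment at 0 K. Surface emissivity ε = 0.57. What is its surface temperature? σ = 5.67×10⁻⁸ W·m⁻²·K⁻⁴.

T ≈ 234 K

Steady state: internal power = radiated power, P = εσA T⁴.
Radiating area A = 4πr² = 45.84 m².
T⁴ = P/(εσA) = 4440/(0.57·5.67×10⁻⁸·45.84) = 2.997×10⁹ K⁴.
T = (2.997×10⁹)^(1/4).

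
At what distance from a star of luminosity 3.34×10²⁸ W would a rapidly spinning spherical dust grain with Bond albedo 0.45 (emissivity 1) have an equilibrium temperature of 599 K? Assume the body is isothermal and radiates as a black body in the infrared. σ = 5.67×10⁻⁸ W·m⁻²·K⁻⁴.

d ≈ 2.24×10¹¹ m

For an isothermal black-emitting sphere, (1−a)S·πr² = σ·4πr²·T⁴ ⇒ S = 4σT⁴/(1−a).
S = 4·5.67×10⁻⁸·(599)⁴/0.550 = 53090 W/m².
Flux falls as S = L/(4πd²), so d = √(L/(4πS)) = √(3.34×10²⁸/(4π·53090)).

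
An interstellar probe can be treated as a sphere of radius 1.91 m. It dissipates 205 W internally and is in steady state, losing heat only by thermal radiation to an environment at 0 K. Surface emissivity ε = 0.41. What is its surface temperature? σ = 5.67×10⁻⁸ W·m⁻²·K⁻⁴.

Steady state: internal power = radiated power, P = εσA T⁴.
Radiating area A = 4πr² = 45.84 m².
T⁴ = P/(εσA) = 205/(0.41·5.67×10⁻⁸·45.84) = 1.924×10⁸ K⁴.
T = (1.924×10⁸)^(1/4).

T ≈ 118 K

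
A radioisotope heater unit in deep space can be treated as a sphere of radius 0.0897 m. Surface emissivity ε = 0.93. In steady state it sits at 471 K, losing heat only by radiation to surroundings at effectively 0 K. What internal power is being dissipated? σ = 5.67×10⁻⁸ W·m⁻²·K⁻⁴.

Steady state: P = εσA T⁴.
A = 4πr² = 0.1011 m²; T⁴ = (471)⁴ = 4.921×10¹⁰ K⁴.
P = 0.93 × 5.67×10⁻⁸ × 0.1011 × 4.921×10¹⁰.

P ≈ 262 W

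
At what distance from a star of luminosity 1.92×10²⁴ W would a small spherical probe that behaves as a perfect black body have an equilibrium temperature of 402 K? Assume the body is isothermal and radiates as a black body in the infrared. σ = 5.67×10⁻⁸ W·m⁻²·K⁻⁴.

For an isothermal black-emitting sphere, (1−a)S·πr² = σ·4πr²·T⁴ ⇒ S = 4σT⁴/(1−a).
S = 4·5.67×10⁻⁸·(402)⁴/1.00 = 5923 W/m².
Flux falls as S = L/(4πd²), so d = √(L/(4πS)) = √(1.92×10²⁴/(4π·5923)).

d ≈ 5.08×10⁹ m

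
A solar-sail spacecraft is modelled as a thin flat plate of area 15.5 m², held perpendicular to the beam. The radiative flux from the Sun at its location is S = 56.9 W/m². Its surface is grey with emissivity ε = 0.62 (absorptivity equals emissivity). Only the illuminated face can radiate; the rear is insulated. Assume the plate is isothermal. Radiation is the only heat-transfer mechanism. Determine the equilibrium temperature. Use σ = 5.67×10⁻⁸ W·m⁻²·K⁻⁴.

T ≈ 178 K

At equilibrium, absorbed power = emitted power.
Absorbing cross-section = A = 15.50 m²; emitting surface = A = 15.50 m² (ratio 1).
εS·A_cross = εσ·A_surf·T⁴  ⇒  T⁴ = S/(1σ)   (ε cancels).
T⁴ = 56.9/(1·5.67×10⁻⁸) = 1.004×10⁹ K⁴.
T = (1.004×10⁹)^(1/4).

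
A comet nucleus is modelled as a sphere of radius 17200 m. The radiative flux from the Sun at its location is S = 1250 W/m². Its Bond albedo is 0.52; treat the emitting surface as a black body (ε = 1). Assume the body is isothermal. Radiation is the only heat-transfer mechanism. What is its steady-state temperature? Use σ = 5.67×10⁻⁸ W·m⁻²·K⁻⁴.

At equilibrium, absorbed power = emitted power.
Absorbing cross-section = πr² = 9.294×10⁸ m²; emitting surface = 4πr² = 3.718×10⁹ m² (ratio 4).
(1−a)S·A_cross = εσ·A_surf·T⁴  ⇒  T⁴ = (1−a)S/(4σ).
T⁴ = 0.480·1250/(4·5.67×10⁻⁸) = 2.646×10⁹ K⁴.
T = (2.646×10⁹)^(1/4).

T ≈ 227 K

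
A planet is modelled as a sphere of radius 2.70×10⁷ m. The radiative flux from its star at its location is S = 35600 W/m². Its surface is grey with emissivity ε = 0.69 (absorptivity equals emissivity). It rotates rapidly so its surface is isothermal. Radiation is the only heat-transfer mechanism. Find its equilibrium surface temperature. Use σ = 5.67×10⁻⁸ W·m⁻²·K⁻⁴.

T ≈ 629 K

At equilibrium, absorbed power = emitted power.
Absorbing cross-section = πr² = 2.290×10¹⁵ m²; emitting surface = 4πr² = 9.161×10¹⁵ m² (ratio 4).
εS·A_cross = εσ·A_surf·T⁴  ⇒  T⁴ = S/(4σ)   (ε cancels).
T⁴ = 35600/(4·5.67×10⁻⁸) = 1.570×10¹¹ K⁴.
T = (1.570×10¹¹)^(1/4).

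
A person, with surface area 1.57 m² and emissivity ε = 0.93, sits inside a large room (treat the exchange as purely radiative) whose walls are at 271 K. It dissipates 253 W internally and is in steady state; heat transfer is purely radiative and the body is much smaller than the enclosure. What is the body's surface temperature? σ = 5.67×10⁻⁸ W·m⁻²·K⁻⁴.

For a small grey body in a large enclosure, net radiated power = εσA(T⁴ − T_w⁴).
Steady state: P = εσA(T⁴ − T_w⁴) with A = 1.57 m².
T⁴ = P/(εσA) + T_w⁴ = 253/(0.93·5.67×10⁻⁸·1.570) + (271)⁴
    = 3.056×10⁹ + 5.394×10⁹ = 8.450×10⁹ K⁴.

T ≈ 303 K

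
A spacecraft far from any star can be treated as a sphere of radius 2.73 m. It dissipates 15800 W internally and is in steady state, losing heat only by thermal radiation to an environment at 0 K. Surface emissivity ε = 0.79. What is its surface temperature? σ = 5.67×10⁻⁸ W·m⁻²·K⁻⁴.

T ≈ 248 K

Steady state: internal power = radiated power, P = εσA T⁴.
Radiating area A = 4πr² = 93.66 m².
T⁴ = P/(εσA) = 15800/(0.79·5.67×10⁻⁸·93.66) = 3.766×10⁹ K⁴.
T = (3.766×10⁹)^(1/4).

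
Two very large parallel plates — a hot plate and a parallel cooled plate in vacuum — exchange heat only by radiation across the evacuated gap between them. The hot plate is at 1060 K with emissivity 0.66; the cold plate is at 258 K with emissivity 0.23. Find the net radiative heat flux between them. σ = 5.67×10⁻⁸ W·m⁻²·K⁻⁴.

For two infinite grey parallel plates, q = σ(T₁⁴ − T₂⁴)/(1/ε₁ + 1/ε₂ − 1).
T₁⁴ − T₂⁴ = 1.262×10¹² − 4.431×10⁹ = 1.258×10¹² K⁴.
1/ε₁ + 1/ε₂ − 1 = 1.515 + 4.348 − 1 = 4.863.
q = 5.67×10⁻⁸ × 1.258×10¹² / 4.863.

q ≈ 14700 W/m²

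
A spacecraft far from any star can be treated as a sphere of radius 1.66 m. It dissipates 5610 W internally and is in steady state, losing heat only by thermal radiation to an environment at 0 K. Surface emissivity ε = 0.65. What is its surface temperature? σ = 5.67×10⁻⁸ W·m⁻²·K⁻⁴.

T ≈ 257 K

Steady state: internal power = radiated power, P = εσA T⁴.
Radiating area A = 4πr² = 34.63 m².
T⁴ = P/(εσA) = 5610/(0.65·5.67×10⁻⁸·34.63) = 4.396×10⁹ K⁴.
T = (4.396×10⁹)^(1/4).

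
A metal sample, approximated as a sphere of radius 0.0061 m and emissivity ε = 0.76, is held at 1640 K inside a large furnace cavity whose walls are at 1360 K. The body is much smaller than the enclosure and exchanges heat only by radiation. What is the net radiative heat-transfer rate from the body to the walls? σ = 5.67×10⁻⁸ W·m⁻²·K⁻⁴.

P_net ≈ 76.8 W

For a small grey body in a large enclosure: P_net = εσA(T_body⁴ − T_wall⁴).
A = 4πr² = 4.676×10⁻⁴ m²; T_body⁴ − T_wall⁴ = 7.234×10¹² − 3.421×10¹² = 3.813×10¹² K⁴.
|P_net| = 0.76·5.67×10⁻⁸·4.676×10⁻⁴·3.813×10¹².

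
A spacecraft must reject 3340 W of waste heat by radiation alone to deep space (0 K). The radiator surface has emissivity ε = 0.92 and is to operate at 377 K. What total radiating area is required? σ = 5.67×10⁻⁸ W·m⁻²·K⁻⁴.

P = εσA T⁴ ⇒ A = P/(εσT⁴).
T⁴ = 2.020×10¹⁰ K⁴.
A = 3340/(0.92 × 5.67×10⁻⁸ × 2.020×10¹⁰).

A ≈ 3.17 m²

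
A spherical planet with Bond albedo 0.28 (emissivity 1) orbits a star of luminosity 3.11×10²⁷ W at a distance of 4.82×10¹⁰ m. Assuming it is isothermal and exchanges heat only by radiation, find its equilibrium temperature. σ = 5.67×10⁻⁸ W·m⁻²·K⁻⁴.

First find the stellar flux at distance d: S = L/(4πd²) = 3.11×10²⁷/(4π·(4.82×10¹⁰)²) = 1.065×10⁵ W/m².
For an isothermal sphere, absorbed (1−a)S·πr² = emitted σ·4πr²·T⁴, so T⁴ = (1−a)S/(4σ).
T⁴ = 0.720·1.065×10⁵/(4·5.67×10⁻⁸) = 3.382×10¹¹ K⁴.

T ≈ 763 K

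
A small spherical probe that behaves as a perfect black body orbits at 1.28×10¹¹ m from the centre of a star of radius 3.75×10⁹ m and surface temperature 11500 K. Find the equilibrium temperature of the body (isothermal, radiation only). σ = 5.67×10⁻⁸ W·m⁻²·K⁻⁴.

T ≈ 1390 K

The star's surface emits σT_*⁴; at distance d the flux is S = σT_*⁴(R_*/d)².
S = 5.67×10⁻⁸·(11500)⁴·(3.75×10⁹/1.28×10¹¹)² = 8.512×10⁵ W/m².
For an isothermal sphere T⁴ = (1−a)S/(4σ) = 3.753×10¹² K⁴.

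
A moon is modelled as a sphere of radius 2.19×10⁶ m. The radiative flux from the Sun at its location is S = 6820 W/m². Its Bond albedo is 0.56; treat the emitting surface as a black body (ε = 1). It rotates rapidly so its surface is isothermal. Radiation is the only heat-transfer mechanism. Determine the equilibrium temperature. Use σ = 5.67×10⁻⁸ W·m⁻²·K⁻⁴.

T ≈ 339 K

At equilibrium, absorbed power = emitted power.
Absorbing cross-section = πr² = 1.507×10¹³ m²; emitting surface = 4πr² = 6.027×10¹³ m² (ratio 4).
(1−a)S·A_cross = εσ·A_surf·T⁴  ⇒  T⁴ = (1−a)S/(4σ).
T⁴ = 0.440·6820/(4·5.67×10⁻⁸) = 1.323×10¹⁰ K⁴.
T = (1.323×10¹⁰)^(1/4).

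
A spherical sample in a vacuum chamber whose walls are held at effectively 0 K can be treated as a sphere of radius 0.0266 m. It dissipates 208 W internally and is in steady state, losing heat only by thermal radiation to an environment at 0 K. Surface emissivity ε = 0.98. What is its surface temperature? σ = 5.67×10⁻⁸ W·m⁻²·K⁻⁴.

T ≈ 806 K

Steady state: internal power = radiated power, P = εσA T⁴.
Radiating area A = 4πr² = 0.008891 m².
T⁴ = P/(εσA) = 208/(0.98·5.67×10⁻⁸·0.008891) = 4.210×10¹¹ K⁴.
T = (4.210×10¹¹)^(1/4).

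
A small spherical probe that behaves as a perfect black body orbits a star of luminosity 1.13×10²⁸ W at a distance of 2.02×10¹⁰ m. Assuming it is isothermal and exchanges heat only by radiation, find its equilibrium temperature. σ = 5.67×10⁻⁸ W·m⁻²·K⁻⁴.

T ≈ 1770 K

First find the stellar flux at distance d: S = L/(4πd²) = 1.13×10²⁸/(4π·(2.02×10¹⁰)²) = 2.204×10⁶ W/m².
For an isothermal sphere, absorbed (1−a)S·πr² = emitted σ·4πr²·T⁴, so T⁴ = (1−a)S/(4σ).
T⁴ = 1.00·2.204×10⁶/(4·5.67×10⁻⁸) = 9.717×10¹² K⁴.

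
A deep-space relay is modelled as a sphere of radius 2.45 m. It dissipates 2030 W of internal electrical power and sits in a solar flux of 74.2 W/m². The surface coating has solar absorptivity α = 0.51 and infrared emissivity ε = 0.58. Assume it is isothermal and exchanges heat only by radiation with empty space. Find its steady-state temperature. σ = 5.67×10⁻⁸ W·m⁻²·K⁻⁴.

T ≈ 182 K

At steady state, absorbed solar power + internal power = radiated power.
Absorbed: α·S·A_cross = 0.51·74.2·18.86 = 713.6 W (cross-section πr²).
Total input = 713.6 + 2030 = 2744 W.
Radiated: εσ·A_surf·T⁴ with A_surf = 4πr² = 75.43 m².
T⁴ = 2744/(0.58·5.67×10⁻⁸·75.43) = 1.106×10⁹ K⁴.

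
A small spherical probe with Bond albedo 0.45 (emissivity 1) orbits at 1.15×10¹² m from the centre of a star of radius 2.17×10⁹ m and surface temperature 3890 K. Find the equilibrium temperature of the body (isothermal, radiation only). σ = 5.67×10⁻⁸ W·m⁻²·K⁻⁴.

The star's surface emits σT_*⁴; at distance d the flux is S = σT_*⁴(R_*/d)².
S = 5.67×10⁻⁸·(3890)⁴·(2.17×10⁹/1.15×10¹²)² = 46.23 W/m².
For an isothermal sphere T⁴ = (1−a)S/(4σ) = 1.121×10⁸ K⁴.

T ≈ 103 K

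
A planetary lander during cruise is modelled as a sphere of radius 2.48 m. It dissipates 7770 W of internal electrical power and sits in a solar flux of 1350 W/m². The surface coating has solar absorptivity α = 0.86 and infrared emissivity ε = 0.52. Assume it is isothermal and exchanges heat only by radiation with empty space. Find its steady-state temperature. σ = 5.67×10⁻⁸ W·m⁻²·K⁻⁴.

T ≈ 339 K

At steady state, absorbed solar power + internal power = radiated power.
Absorbed: α·S·A_cross = 0.86·1350·19.32 = 22430 W (cross-section πr²).
Total input = 22430 + 7770 = 30200 W.
Radiated: εσ·A_surf·T⁴ with A_surf = 4πr² = 77.29 m².
T⁴ = 30200/(0.52·5.67×10⁻⁸·77.29) = 1.325×10¹⁰ K⁴.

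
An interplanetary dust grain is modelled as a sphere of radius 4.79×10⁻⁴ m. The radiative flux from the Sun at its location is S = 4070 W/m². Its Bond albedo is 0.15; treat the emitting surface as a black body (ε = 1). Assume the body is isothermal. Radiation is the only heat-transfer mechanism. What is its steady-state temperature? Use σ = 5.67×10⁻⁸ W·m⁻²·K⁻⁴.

At equilibrium, absorbed power = emitted power.
Absorbing cross-section = πr² = 7.208×10⁻⁷ m²; emitting surface = 4πr² = 2.883×10⁻⁶ m² (ratio 4).
(1−a)S·A_cross = εσ·A_surf·T⁴  ⇒  T⁴ = (1−a)S/(4σ).
T⁴ = 0.850·4070/(4·5.67×10⁻⁸) = 1.525×10¹⁰ K⁴.
T = (1.525×10¹⁰)^(1/4).

T ≈ 351 K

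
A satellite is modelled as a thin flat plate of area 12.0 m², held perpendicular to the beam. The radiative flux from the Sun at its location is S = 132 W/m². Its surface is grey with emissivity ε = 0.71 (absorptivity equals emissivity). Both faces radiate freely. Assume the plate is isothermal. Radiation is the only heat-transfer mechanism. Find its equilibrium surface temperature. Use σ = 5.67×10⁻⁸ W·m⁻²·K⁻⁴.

T ≈ 185 K

At equilibrium, absorbed power = emitted power.
Absorbing cross-section = A = 12.00 m²; emitting surface = 2A = 24.00 m² (ratio 2).
εS·A_cross = εσ·A_surf·T⁴  ⇒  T⁴ = S/(2σ)   (ε cancels).
T⁴ = 132/(2·5.67×10⁻⁸) = 1.164×10⁹ K⁴.
T = (1.164×10⁹)^(1/4).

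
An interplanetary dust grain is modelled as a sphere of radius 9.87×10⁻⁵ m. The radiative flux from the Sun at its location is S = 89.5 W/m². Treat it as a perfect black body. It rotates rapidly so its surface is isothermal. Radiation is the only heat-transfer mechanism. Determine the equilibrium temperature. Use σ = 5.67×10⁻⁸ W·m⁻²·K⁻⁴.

T ≈ 141 K

At equilibrium, absorbed power = emitted power.
Absorbing cross-section = πr² = 3.060×10⁻⁸ m²; emitting surface = 4πr² = 1.224×10⁻⁷ m² (ratio 4).
S·A_cross = εσ·A_surf·T⁴  ⇒  T⁴ = S/(4σ).
T⁴ = 1.00·89.5/(4·5.67×10⁻⁸) = 3.946×10⁸ K⁴.
T = (3.946×10⁸)^(1/4).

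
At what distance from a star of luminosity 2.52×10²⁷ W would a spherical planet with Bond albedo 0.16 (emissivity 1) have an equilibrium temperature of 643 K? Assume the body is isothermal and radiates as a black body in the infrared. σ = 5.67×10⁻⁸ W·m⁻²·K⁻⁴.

For an isothermal black-emitting sphere, (1−a)S·πr² = σ·4πr²·T⁴ ⇒ S = 4σT⁴/(1−a).
S = 4·5.67×10⁻⁸·(643)⁴/0.840 = 46150 W/m².
Flux falls as S = L/(4πd²), so d = √(L/(4πS)) = √(2.52×10²⁷/(4π·46150)).

d ≈ 6.59×10¹⁰ m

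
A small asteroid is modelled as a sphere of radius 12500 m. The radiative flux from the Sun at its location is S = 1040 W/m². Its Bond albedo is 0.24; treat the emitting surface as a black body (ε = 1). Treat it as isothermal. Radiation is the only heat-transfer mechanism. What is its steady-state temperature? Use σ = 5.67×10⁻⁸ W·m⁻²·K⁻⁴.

T ≈ 243 K

At equilibrium, absorbed power = emitted power.
Absorbing cross-section = πr² = 4.909×10⁸ m²; emitting surface = 4πr² = 1.963×10⁹ m² (ratio 4).
(1−a)S·A_cross = εσ·A_surf·T⁴  ⇒  T⁴ = (1−a)S/(4σ).
T⁴ = 0.760·1040/(4·5.67×10⁻⁸) = 3.485×10⁹ K⁴.
T = (3.485×10⁹)^(1/4).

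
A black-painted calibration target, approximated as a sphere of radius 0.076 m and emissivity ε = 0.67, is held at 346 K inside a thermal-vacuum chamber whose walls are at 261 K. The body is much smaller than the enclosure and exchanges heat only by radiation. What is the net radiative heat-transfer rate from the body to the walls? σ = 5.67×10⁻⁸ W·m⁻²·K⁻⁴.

P_net ≈ 26.7 W

For a small grey body in a large enclosure: P_net = εσA(T_body⁴ − T_wall⁴).
A = 4πr² = 0.07258 m²; T_body⁴ − T_wall⁴ = 1.433×10¹⁰ − 4.640×10⁹ = 9.691×10⁹ K⁴.
|P_net| = 0.67·5.67×10⁻⁸·0.07258·9.691×10⁹.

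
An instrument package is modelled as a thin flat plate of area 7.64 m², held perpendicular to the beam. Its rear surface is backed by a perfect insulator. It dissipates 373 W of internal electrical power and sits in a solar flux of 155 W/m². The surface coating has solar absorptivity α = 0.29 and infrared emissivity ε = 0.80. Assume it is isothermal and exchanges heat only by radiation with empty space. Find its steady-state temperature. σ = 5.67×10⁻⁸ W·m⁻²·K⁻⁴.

T ≈ 213 K

At steady state, absorbed solar power + internal power = radiated power.
Absorbed: α·S·A_cross = 0.29·155·7.640 = 343.4 W (cross-section A).
Total input = 343.4 + 373 = 716.4 W.
Radiated: εσ·A_surf·T⁴ with A_surf = A = 7.640 m².
T⁴ = 716.4/(0.80·5.67×10⁻⁸·7.640) = 2.067×10⁹ K⁴.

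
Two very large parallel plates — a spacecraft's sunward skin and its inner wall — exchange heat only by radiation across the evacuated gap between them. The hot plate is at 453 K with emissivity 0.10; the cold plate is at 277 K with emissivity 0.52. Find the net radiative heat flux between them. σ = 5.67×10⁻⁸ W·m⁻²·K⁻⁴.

q ≈ 188 W/m²

For two infinite grey parallel plates, q = σ(T₁⁴ − T₂⁴)/(1/ε₁ + 1/ε₂ − 1).
T₁⁴ − T₂⁴ = 4.211×10¹⁰ − 5.887×10⁹ = 3.622×10¹⁰ K⁴.
1/ε₁ + 1/ε₂ − 1 = 10.00 + 1.923 − 1 = 10.92.
q = 5.67×10⁻⁸ × 3.622×10¹⁰ / 10.92.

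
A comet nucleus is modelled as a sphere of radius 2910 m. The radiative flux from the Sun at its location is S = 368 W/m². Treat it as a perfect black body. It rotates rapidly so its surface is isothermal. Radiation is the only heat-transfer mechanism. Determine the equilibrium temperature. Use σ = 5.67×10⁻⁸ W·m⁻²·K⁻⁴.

At equilibrium, absorbed power = emitted power.
Absorbing cross-section = πr² = 2.660×10⁷ m²; emitting surface = 4πr² = 1.064×10⁸ m² (ratio 4).
S·A_cross = εσ·A_surf·T⁴  ⇒  T⁴ = S/(4σ).
T⁴ = 1.00·368/(4·5.67×10⁻⁸) = 1.623×10⁹ K⁴.
T = (1.623×10⁹)^(1/4).

T ≈ 201 K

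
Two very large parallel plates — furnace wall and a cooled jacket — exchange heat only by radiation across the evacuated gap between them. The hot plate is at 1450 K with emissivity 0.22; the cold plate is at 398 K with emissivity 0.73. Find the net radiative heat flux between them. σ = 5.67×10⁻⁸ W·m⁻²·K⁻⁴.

For two infinite grey parallel plates, q = σ(T₁⁴ − T₂⁴)/(1/ε₁ + 1/ε₂ − 1).
T₁⁴ − T₂⁴ = 4.421×10¹² − 2.509×10¹⁰ = 4.395×10¹² K⁴.
1/ε₁ + 1/ε₂ − 1 = 4.545 + 1.370 − 1 = 4.915.
q = 5.67×10⁻⁸ × 4.395×10¹² / 4.915.

q ≈ 50700 W/m²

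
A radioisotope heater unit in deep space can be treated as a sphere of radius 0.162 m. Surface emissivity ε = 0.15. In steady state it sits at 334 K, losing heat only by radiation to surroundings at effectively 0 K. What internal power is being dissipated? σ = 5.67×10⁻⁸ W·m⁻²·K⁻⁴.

Steady state: P = εσA T⁴.
A = 4πr² = 0.3298 m²; T⁴ = (334)⁴ = 1.244×10¹⁰ K⁴.
P = 0.15 × 5.67×10⁻⁸ × 0.3298 × 1.244×10¹⁰.

P ≈ 34.9 W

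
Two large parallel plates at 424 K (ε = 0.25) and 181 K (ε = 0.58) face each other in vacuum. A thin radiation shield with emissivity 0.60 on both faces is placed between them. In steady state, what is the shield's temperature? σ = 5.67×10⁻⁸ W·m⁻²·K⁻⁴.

T_s ≈ 329 K

In steady state the net flux on the hot side equals that on the cold side.
σ(T₁⁴−T_s⁴)/D₁ = σ(T_s⁴−T₂⁴)/D₂, with D₁ = 1/ε₁+1/ε_s−1 = 4.667, D₂ = 1/ε_s+1/ε₂−1 = 2.391.
Solve for T_s⁴: T_s⁴ = (D₂·T₁⁴ + D₁·T₂⁴)/(D₁+D₂) = 1.166×10¹⁰ K⁴.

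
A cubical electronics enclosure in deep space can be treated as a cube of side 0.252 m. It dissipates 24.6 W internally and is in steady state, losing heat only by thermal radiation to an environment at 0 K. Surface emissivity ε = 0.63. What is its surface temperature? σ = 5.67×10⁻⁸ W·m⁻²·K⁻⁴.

Steady state: internal power = radiated power, P = εσA T⁴.
Radiating area A = 6L² = 0.3810 m².
T⁴ = P/(εσA) = 24.6/(0.63·5.67×10⁻⁸·0.3810) = 1.807×10⁹ K⁴.
T = (1.807×10⁹)^(1/4).

T ≈ 206 K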